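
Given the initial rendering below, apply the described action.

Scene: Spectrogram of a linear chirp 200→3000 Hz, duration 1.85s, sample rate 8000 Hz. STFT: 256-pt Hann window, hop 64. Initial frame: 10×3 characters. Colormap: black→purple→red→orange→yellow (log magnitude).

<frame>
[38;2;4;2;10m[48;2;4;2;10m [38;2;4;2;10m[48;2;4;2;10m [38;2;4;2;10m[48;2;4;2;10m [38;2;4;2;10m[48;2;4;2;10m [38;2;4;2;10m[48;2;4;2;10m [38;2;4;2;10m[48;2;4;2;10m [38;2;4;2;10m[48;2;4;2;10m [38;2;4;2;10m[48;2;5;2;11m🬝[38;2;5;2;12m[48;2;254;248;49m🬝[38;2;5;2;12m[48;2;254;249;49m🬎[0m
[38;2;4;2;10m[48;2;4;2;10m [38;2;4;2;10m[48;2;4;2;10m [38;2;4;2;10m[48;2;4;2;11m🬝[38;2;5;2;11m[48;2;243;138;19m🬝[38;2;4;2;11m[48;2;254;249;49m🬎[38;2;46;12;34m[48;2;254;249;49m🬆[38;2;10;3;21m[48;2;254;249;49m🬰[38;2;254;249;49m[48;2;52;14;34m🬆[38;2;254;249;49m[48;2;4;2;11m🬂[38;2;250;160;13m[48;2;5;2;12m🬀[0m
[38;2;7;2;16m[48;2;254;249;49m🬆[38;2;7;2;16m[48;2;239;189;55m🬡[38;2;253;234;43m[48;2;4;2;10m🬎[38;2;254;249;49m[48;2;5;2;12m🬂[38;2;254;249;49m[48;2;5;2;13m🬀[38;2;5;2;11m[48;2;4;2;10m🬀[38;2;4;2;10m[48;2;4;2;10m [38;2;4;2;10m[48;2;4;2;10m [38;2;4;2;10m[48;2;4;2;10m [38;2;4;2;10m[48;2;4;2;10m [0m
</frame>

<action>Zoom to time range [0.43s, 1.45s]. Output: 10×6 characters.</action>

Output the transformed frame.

<frame>
[38;2;4;2;10m[48;2;4;2;10m [38;2;4;2;10m[48;2;4;2;10m [38;2;4;2;10m[48;2;4;2;10m [38;2;4;2;10m[48;2;4;2;10m [38;2;4;2;10m[48;2;4;2;10m [38;2;4;2;10m[48;2;4;2;10m [38;2;4;2;10m[48;2;4;2;10m [38;2;4;2;10m[48;2;4;2;10m [38;2;4;2;10m[48;2;4;2;10m [38;2;4;2;10m[48;2;4;2;10m [0m
[38;2;4;2;10m[48;2;4;2;10m [38;2;4;2;10m[48;2;4;2;10m [38;2;4;2;10m[48;2;4;2;10m [38;2;4;2;10m[48;2;4;2;10m [38;2;4;2;10m[48;2;4;2;10m [38;2;4;2;10m[48;2;4;2;10m [38;2;4;2;10m[48;2;4;2;10m [38;2;4;2;10m[48;2;4;2;10m [38;2;4;2;10m[48;2;4;2;10m [38;2;4;2;10m[48;2;4;2;11m🬝[0m
[38;2;4;2;10m[48;2;4;2;10m [38;2;4;2;10m[48;2;4;2;10m [38;2;4;2;10m[48;2;4;2;10m [38;2;4;2;10m[48;2;4;2;10m [38;2;4;2;10m[48;2;4;2;10m [38;2;4;2;10m[48;2;5;2;12m🬝[38;2;4;2;11m[48;2;31;7;55m🬝[38;2;5;2;11m[48;2;253;233;42m🬎[38;2;8;2;17m[48;2;236;184;58m🬆[38;2;64;16;45m[48;2;254;248;49m🬡[0m
[38;2;4;2;10m[48;2;4;2;11m🬝[38;2;4;2;10m[48;2;7;2;16m🬝[38;2;7;2;16m[48;2;234;120;31m🬝[38;2;11;3;22m[48;2;254;249;49m🬎[38;2;6;2;14m[48;2;253;230;41m🬂[38;2;253;224;39m[48;2;31;7;53m🬍[38;2;254;247;48m[48;2;24;6;37m🬆[38;2;253;237;44m[48;2;5;2;13m🬂[38;2;33;8;58m[48;2;5;2;12m🬀[38;2;6;2;13m[48;2;4;2;10m🬀[0m
[38;2;46;11;46m[48;2;254;249;49m🬡[38;2;249;218;43m[48;2;9;3;19m🬎[38;2;254;249;49m[48;2;34;9;33m🬂[38;2;254;249;49m[48;2;14;3;26m🬀[38;2;10;3;20m[48;2;4;2;10m🬀[38;2;5;2;11m[48;2;4;2;10m🬀[38;2;4;2;10m[48;2;4;2;10m [38;2;4;2;10m[48;2;4;2;10m [38;2;4;2;10m[48;2;4;2;10m [38;2;4;2;10m[48;2;4;2;10m [0m
[38;2;6;2;13m[48;2;4;2;10m🬀[38;2;4;2;10m[48;2;4;2;10m [38;2;4;2;10m[48;2;4;2;10m [38;2;4;2;10m[48;2;4;2;10m [38;2;4;2;10m[48;2;4;2;10m [38;2;4;2;10m[48;2;4;2;10m [38;2;4;2;10m[48;2;4;2;10m [38;2;4;2;10m[48;2;4;2;10m [38;2;4;2;10m[48;2;4;2;10m [38;2;4;2;10m[48;2;4;2;10m [0m
</frame>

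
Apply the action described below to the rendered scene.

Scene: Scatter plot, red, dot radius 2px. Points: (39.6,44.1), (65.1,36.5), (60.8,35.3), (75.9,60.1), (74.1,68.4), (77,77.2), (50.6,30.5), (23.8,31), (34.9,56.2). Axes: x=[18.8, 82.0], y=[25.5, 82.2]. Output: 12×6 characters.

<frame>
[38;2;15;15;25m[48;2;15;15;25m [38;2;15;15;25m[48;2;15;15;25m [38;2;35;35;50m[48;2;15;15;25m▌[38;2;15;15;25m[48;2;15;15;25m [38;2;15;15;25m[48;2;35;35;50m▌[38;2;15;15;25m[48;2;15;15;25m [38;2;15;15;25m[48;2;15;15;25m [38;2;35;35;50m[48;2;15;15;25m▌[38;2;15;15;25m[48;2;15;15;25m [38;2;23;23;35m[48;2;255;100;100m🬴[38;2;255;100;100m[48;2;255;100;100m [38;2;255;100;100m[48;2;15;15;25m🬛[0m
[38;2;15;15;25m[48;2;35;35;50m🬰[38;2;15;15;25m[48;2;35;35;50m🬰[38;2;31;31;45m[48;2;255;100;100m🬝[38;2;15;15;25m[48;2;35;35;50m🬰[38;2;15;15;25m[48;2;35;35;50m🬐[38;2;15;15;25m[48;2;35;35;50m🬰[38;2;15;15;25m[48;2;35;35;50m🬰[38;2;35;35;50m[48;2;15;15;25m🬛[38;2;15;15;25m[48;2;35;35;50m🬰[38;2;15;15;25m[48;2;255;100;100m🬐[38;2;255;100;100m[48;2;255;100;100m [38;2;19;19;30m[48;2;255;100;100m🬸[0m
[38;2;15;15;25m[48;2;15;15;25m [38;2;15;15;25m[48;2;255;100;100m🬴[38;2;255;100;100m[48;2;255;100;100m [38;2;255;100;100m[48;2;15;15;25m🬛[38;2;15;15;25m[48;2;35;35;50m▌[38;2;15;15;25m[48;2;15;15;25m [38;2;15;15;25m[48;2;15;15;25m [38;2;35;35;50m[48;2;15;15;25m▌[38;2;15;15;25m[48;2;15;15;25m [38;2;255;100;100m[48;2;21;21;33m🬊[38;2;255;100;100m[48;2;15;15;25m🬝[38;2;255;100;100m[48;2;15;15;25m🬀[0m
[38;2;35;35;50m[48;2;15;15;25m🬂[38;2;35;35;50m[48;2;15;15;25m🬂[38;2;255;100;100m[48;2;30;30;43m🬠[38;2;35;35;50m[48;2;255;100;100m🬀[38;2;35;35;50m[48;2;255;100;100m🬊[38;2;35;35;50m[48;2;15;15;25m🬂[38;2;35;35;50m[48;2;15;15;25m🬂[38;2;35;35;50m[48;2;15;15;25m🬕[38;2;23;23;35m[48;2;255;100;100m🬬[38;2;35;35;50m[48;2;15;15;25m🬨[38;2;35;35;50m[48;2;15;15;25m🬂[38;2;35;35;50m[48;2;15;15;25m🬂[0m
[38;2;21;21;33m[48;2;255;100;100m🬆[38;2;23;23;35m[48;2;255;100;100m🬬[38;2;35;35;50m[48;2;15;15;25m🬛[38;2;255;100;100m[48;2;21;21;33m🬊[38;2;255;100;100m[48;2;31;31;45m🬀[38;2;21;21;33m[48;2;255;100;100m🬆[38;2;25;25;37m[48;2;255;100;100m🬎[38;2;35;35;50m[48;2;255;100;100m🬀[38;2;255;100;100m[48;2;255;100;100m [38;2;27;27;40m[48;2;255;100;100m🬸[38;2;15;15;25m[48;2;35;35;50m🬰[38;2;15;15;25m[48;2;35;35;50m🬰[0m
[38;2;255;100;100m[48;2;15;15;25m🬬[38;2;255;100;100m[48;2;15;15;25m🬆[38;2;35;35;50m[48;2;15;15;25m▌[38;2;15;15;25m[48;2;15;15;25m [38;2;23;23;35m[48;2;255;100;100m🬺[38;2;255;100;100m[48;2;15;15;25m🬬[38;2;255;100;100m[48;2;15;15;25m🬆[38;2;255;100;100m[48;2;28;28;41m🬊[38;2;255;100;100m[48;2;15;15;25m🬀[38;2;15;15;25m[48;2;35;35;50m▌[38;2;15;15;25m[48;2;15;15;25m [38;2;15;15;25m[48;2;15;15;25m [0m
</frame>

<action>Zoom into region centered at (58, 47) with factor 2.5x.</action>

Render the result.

<frame>
[38;2;15;15;25m[48;2;15;15;25m [38;2;15;15;25m[48;2;15;15;25m [38;2;35;35;50m[48;2;15;15;25m▌[38;2;15;15;25m[48;2;15;15;25m [38;2;15;15;25m[48;2;35;35;50m▌[38;2;15;15;25m[48;2;15;15;25m [38;2;15;15;25m[48;2;15;15;25m [38;2;35;35;50m[48;2;15;15;25m▌[38;2;15;15;25m[48;2;15;15;25m [38;2;15;15;25m[48;2;35;35;50m▌[38;2;15;15;25m[48;2;15;15;25m [38;2;15;15;25m[48;2;15;15;25m [0m
[38;2;15;15;25m[48;2;35;35;50m🬰[38;2;15;15;25m[48;2;35;35;50m🬰[38;2;35;35;50m[48;2;15;15;25m🬛[38;2;15;15;25m[48;2;35;35;50m🬰[38;2;15;15;25m[48;2;35;35;50m🬐[38;2;15;15;25m[48;2;35;35;50m🬰[38;2;15;15;25m[48;2;35;35;50m🬰[38;2;35;35;50m[48;2;15;15;25m🬛[38;2;15;15;25m[48;2;35;35;50m🬰[38;2;15;15;25m[48;2;35;35;50m🬐[38;2;15;15;25m[48;2;35;35;50m🬰[38;2;15;15;25m[48;2;35;35;50m🬰[0m
[38;2;15;15;25m[48;2;15;15;25m [38;2;15;15;25m[48;2;15;15;25m [38;2;35;35;50m[48;2;15;15;25m▌[38;2;15;15;25m[48;2;15;15;25m [38;2;15;15;25m[48;2;35;35;50m▌[38;2;15;15;25m[48;2;15;15;25m [38;2;15;15;25m[48;2;15;15;25m [38;2;35;35;50m[48;2;15;15;25m▌[38;2;15;15;25m[48;2;15;15;25m [38;2;15;15;25m[48;2;35;35;50m▌[38;2;15;15;25m[48;2;15;15;25m [38;2;15;15;25m[48;2;15;15;25m [0m
[38;2;35;35;50m[48;2;15;15;25m🬂[38;2;35;35;50m[48;2;15;15;25m🬂[38;2;35;35;50m[48;2;15;15;25m🬕[38;2;35;35;50m[48;2;15;15;25m🬂[38;2;35;35;50m[48;2;15;15;25m🬨[38;2;35;35;50m[48;2;15;15;25m🬂[38;2;35;35;50m[48;2;15;15;25m🬂[38;2;35;35;50m[48;2;15;15;25m🬕[38;2;35;35;50m[48;2;15;15;25m🬂[38;2;35;35;50m[48;2;15;15;25m🬨[38;2;35;35;50m[48;2;15;15;25m🬂[38;2;35;35;50m[48;2;15;15;25m🬂[0m
[38;2;15;15;25m[48;2;35;35;50m🬰[38;2;15;15;25m[48;2;35;35;50m🬰[38;2;35;35;50m[48;2;15;15;25m🬛[38;2;15;15;25m[48;2;35;35;50m🬰[38;2;15;15;25m[48;2;35;35;50m🬐[38;2;15;15;25m[48;2;35;35;50m🬰[38;2;15;15;25m[48;2;35;35;50m🬰[38;2;35;35;50m[48;2;15;15;25m🬛[38;2;23;23;35m[48;2;255;100;100m🬝[38;2;15;15;25m[48;2;35;35;50m🬐[38;2;15;15;25m[48;2;35;35;50m🬰[38;2;15;15;25m[48;2;35;35;50m🬰[0m
[38;2;15;15;25m[48;2;15;15;25m [38;2;15;15;25m[48;2;15;15;25m [38;2;35;35;50m[48;2;15;15;25m▌[38;2;15;15;25m[48;2;15;15;25m [38;2;15;15;25m[48;2;35;35;50m▌[38;2;15;15;25m[48;2;15;15;25m [38;2;15;15;25m[48;2;255;100;100m🬆[38;2;255;100;100m[48;2;15;15;25m🬺[38;2;255;100;100m[48;2;255;100;100m [38;2;255;100;100m[48;2;35;35;50m🬛[38;2;15;15;25m[48;2;15;15;25m [38;2;15;15;25m[48;2;15;15;25m [0m
</frame>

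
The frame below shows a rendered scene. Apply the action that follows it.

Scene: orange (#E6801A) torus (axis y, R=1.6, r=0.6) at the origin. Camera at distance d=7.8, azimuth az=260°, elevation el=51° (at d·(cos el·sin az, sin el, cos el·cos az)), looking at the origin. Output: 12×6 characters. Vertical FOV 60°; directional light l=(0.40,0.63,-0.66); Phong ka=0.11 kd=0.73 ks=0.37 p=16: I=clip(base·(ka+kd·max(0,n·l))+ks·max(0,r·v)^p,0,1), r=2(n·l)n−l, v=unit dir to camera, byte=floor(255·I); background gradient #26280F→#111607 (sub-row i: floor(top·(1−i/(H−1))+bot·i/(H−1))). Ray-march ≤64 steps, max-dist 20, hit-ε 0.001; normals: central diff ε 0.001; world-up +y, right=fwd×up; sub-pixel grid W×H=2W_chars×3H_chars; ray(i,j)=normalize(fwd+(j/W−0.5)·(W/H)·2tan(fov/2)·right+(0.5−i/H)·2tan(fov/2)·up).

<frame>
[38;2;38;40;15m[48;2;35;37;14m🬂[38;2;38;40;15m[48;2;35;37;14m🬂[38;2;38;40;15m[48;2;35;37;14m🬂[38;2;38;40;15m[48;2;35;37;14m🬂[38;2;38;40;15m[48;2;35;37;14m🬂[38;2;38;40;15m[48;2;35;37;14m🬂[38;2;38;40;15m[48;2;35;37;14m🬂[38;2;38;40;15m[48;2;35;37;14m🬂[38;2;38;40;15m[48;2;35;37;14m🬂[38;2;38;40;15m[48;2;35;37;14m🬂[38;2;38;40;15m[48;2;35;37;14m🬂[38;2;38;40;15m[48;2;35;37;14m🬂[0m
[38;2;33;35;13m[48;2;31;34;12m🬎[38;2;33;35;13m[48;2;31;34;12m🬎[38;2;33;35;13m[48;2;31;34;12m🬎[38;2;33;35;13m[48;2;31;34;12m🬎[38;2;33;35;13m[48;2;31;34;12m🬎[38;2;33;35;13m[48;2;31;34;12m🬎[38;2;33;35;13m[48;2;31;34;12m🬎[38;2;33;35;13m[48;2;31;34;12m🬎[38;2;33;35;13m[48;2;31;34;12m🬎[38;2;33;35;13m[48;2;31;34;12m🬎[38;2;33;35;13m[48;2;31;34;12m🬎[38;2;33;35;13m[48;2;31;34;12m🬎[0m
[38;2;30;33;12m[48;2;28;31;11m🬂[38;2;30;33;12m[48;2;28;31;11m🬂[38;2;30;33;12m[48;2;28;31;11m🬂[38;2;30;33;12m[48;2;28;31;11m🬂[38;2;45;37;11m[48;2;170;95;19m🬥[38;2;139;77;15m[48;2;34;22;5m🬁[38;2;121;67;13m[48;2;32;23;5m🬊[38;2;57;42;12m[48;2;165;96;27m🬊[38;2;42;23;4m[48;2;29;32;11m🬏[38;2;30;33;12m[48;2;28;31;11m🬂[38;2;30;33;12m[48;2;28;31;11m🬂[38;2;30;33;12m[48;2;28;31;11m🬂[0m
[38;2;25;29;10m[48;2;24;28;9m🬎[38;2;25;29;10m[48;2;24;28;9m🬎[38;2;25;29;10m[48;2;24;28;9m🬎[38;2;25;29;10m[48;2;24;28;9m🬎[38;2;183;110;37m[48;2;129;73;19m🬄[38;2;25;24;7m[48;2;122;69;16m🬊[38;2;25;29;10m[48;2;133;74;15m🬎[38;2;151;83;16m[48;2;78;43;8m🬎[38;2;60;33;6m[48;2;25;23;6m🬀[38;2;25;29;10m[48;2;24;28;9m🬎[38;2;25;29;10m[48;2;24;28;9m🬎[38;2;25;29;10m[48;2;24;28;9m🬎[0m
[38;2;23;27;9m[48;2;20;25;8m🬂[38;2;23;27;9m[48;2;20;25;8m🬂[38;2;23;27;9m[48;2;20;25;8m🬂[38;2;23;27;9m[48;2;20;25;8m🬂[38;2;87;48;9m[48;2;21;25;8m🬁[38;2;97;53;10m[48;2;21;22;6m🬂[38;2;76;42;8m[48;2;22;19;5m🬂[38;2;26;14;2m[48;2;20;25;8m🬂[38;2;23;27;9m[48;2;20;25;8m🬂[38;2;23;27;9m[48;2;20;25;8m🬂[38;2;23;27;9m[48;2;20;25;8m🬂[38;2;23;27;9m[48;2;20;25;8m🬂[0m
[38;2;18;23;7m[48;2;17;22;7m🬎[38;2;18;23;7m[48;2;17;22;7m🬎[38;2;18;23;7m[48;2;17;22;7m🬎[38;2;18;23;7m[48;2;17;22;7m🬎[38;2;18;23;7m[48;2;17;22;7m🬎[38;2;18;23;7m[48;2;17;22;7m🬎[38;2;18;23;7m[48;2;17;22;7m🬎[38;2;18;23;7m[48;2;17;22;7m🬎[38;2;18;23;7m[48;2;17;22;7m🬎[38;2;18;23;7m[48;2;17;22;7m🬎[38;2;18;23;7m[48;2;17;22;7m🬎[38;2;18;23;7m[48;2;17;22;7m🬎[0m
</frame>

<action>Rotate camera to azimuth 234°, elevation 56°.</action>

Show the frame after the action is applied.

<frame>
[38;2;38;40;15m[48;2;35;37;14m🬂[38;2;38;40;15m[48;2;35;37;14m🬂[38;2;38;40;15m[48;2;35;37;14m🬂[38;2;38;40;15m[48;2;35;37;14m🬂[38;2;38;40;15m[48;2;35;37;14m🬂[38;2;38;40;15m[48;2;35;37;14m🬂[38;2;38;40;15m[48;2;35;37;14m🬂[38;2;38;40;15m[48;2;35;37;14m🬂[38;2;38;40;15m[48;2;35;37;14m🬂[38;2;38;40;15m[48;2;35;37;14m🬂[38;2;38;40;15m[48;2;35;37;14m🬂[38;2;38;40;15m[48;2;35;37;14m🬂[0m
[38;2;33;35;13m[48;2;31;34;12m🬎[38;2;33;35;13m[48;2;31;34;12m🬎[38;2;33;35;13m[48;2;31;34;12m🬎[38;2;33;35;13m[48;2;31;34;12m🬎[38;2;33;35;13m[48;2;31;34;12m🬎[38;2;33;35;13m[48;2;31;34;12m🬎[38;2;33;35;13m[48;2;31;34;12m🬎[38;2;33;35;13m[48;2;31;34;12m🬎[38;2;33;35;13m[48;2;31;34;12m🬎[38;2;33;35;13m[48;2;31;34;12m🬎[38;2;33;35;13m[48;2;31;34;12m🬎[38;2;33;35;13m[48;2;31;34;12m🬎[0m
[38;2;30;33;12m[48;2;28;31;11m🬂[38;2;30;33;12m[48;2;28;31;11m🬂[38;2;30;33;12m[48;2;28;31;11m🬂[38;2;30;33;12m[48;2;28;31;11m🬂[38;2;45;37;11m[48;2;165;92;18m🬥[38;2;138;77;15m[48;2;44;28;6m🬂[38;2;136;76;15m[48;2;46;36;10m🬊[38;2;74;46;11m[48;2;180;104;28m🬊[38;2;29;32;11m[48;2;35;19;3m🬬[38;2;30;33;12m[48;2;28;31;11m🬂[38;2;30;33;12m[48;2;28;31;11m🬂[38;2;30;33;12m[48;2;28;31;11m🬂[0m
[38;2;25;29;10m[48;2;24;28;9m🬎[38;2;25;29;10m[48;2;24;28;9m🬎[38;2;25;29;10m[48;2;24;28;9m🬎[38;2;25;29;10m[48;2;24;28;9m🬎[38;2;142;79;17m[48;2;217;140;64m🬙[38;2;31;24;6m[48;2;126;70;14m🬎[38;2;25;29;10m[48;2;127;70;14m🬎[38;2;147;81;16m[48;2;83;46;9m🬝[38;2;63;35;7m[48;2;27;24;7m🬀[38;2;25;29;10m[48;2;24;28;9m🬎[38;2;25;29;10m[48;2;24;28;9m🬎[38;2;25;29;10m[48;2;24;28;9m🬎[0m
[38;2;23;27;9m[48;2;20;25;8m🬂[38;2;23;27;9m[48;2;20;25;8m🬂[38;2;23;27;9m[48;2;20;25;8m🬂[38;2;23;27;9m[48;2;20;25;8m🬂[38;2;149;82;16m[48;2;21;25;8m🬁[38;2;127;70;15m[48;2;20;25;8m🬊[38;2;105;58;11m[48;2;28;25;7m🬆[38;2;79;44;8m[48;2;21;23;6m🬀[38;2;23;27;9m[48;2;20;25;8m🬂[38;2;23;27;9m[48;2;20;25;8m🬂[38;2;23;27;9m[48;2;20;25;8m🬂[38;2;23;27;9m[48;2;20;25;8m🬂[0m
[38;2;18;23;7m[48;2;17;22;7m🬎[38;2;18;23;7m[48;2;17;22;7m🬎[38;2;18;23;7m[48;2;17;22;7m🬎[38;2;18;23;7m[48;2;17;22;7m🬎[38;2;18;23;7m[48;2;17;22;7m🬎[38;2;18;23;7m[48;2;17;22;7m🬎[38;2;18;23;7m[48;2;17;22;7m🬎[38;2;18;23;7m[48;2;17;22;7m🬎[38;2;18;23;7m[48;2;17;22;7m🬎[38;2;18;23;7m[48;2;17;22;7m🬎[38;2;18;23;7m[48;2;17;22;7m🬎[38;2;18;23;7m[48;2;17;22;7m🬎[0m
</frame>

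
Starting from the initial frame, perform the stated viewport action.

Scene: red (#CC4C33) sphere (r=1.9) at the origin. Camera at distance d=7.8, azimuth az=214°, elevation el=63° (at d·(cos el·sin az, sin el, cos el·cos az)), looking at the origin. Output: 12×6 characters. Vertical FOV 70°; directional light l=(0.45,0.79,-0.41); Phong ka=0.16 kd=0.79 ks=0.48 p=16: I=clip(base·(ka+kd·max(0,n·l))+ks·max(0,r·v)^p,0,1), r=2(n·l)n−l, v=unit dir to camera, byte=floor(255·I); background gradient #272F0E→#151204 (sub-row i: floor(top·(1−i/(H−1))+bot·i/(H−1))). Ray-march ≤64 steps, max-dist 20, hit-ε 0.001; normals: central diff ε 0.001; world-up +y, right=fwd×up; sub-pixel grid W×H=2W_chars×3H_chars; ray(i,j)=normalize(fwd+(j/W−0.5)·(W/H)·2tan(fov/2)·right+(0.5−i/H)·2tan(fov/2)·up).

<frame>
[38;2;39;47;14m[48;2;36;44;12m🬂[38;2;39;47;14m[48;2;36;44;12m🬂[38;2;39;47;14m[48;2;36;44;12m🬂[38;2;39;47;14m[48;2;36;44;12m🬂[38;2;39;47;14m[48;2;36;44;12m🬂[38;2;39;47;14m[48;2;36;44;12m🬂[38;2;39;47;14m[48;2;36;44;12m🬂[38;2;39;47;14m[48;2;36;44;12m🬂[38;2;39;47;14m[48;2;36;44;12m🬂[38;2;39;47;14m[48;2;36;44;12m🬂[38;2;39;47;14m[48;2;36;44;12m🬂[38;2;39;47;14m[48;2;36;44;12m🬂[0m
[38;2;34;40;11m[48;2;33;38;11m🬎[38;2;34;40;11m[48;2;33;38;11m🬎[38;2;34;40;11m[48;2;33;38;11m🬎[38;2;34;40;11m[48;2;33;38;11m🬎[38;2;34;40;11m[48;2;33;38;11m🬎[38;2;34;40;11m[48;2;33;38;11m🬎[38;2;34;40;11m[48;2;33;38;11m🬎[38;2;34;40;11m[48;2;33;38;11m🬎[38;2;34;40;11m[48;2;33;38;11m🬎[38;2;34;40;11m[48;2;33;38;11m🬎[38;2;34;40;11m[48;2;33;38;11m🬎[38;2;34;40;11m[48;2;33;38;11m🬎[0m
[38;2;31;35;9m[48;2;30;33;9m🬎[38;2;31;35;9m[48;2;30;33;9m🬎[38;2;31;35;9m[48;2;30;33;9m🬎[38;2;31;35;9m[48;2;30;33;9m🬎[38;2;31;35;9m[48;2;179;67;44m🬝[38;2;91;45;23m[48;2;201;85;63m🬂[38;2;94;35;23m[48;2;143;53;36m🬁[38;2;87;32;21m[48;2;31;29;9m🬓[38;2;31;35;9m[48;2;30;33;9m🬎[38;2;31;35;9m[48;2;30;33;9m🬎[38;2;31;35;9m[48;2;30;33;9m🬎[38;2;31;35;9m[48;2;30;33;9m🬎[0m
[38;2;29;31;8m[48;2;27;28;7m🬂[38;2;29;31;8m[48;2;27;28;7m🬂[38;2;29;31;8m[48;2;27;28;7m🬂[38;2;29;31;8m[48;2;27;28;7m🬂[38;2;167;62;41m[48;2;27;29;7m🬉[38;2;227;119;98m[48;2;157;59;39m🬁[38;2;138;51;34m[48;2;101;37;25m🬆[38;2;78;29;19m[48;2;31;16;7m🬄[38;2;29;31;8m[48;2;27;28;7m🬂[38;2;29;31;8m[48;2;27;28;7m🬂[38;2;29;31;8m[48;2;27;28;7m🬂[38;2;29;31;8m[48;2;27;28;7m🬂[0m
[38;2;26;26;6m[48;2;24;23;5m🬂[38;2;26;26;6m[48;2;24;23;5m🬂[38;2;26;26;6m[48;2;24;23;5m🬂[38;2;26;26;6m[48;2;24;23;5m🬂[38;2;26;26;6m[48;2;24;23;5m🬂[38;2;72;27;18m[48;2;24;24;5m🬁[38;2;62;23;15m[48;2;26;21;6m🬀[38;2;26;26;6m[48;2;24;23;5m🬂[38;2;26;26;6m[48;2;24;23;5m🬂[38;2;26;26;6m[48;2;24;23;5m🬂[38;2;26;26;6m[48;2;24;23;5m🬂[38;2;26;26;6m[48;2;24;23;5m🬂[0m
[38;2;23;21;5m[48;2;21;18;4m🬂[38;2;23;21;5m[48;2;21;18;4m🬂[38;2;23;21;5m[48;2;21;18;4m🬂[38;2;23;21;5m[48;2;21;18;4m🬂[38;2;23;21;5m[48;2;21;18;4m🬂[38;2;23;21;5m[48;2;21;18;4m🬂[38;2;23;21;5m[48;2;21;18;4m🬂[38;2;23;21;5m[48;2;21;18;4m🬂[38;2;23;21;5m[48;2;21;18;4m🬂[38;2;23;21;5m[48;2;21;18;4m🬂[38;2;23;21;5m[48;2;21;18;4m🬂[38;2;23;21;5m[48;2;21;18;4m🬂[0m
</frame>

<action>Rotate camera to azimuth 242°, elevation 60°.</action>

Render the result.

<frame>
[38;2;39;47;14m[48;2;36;44;12m🬂[38;2;39;47;14m[48;2;36;44;12m🬂[38;2;39;47;14m[48;2;36;44;12m🬂[38;2;39;47;14m[48;2;36;44;12m🬂[38;2;39;47;14m[48;2;36;44;12m🬂[38;2;39;47;14m[48;2;36;44;12m🬂[38;2;39;47;14m[48;2;36;44;12m🬂[38;2;39;47;14m[48;2;36;44;12m🬂[38;2;39;47;14m[48;2;36;44;12m🬂[38;2;39;47;14m[48;2;36;44;12m🬂[38;2;39;47;14m[48;2;36;44;12m🬂[38;2;39;47;14m[48;2;36;44;12m🬂[0m
[38;2;34;40;11m[48;2;33;38;11m🬎[38;2;34;40;11m[48;2;33;38;11m🬎[38;2;34;40;11m[48;2;33;38;11m🬎[38;2;34;40;11m[48;2;33;38;11m🬎[38;2;34;40;11m[48;2;33;38;11m🬎[38;2;34;40;11m[48;2;33;38;11m🬎[38;2;34;40;11m[48;2;33;38;11m🬎[38;2;34;40;11m[48;2;33;38;11m🬎[38;2;34;40;11m[48;2;33;38;11m🬎[38;2;34;40;11m[48;2;33;38;11m🬎[38;2;34;40;11m[48;2;33;38;11m🬎[38;2;34;40;11m[48;2;33;38;11m🬎[0m
[38;2;31;35;9m[48;2;30;33;9m🬎[38;2;31;35;9m[48;2;30;33;9m🬎[38;2;31;35;9m[48;2;30;33;9m🬎[38;2;31;35;9m[48;2;30;33;9m🬎[38;2;31;35;9m[48;2;178;66;44m🬝[38;2;105;51;27m[48;2;207;98;76m🬂[38;2;157;59;40m[48;2;126;46;31m▌[38;2;89;33;22m[48;2;31;29;9m🬓[38;2;31;35;9m[48;2;30;33;9m🬎[38;2;31;35;9m[48;2;30;33;9m🬎[38;2;31;35;9m[48;2;30;33;9m🬎[38;2;31;35;9m[48;2;30;33;9m🬎[0m
[38;2;29;31;8m[48;2;27;28;7m🬂[38;2;29;31;8m[48;2;27;28;7m🬂[38;2;29;31;8m[48;2;27;28;7m🬂[38;2;29;31;8m[48;2;27;28;7m🬂[38;2;143;53;35m[48;2;27;29;7m🬉[38;2;147;55;37m[48;2;99;36;24m🬆[38;2;109;40;27m[48;2;60;21;14m🬆[38;2;66;24;16m[48;2;32;15;8m🬀[38;2;29;31;8m[48;2;27;28;7m🬂[38;2;29;31;8m[48;2;27;28;7m🬂[38;2;29;31;8m[48;2;27;28;7m🬂[38;2;29;31;8m[48;2;27;28;7m🬂[0m
[38;2;26;26;6m[48;2;24;23;5m🬂[38;2;26;26;6m[48;2;24;23;5m🬂[38;2;26;26;6m[48;2;24;23;5m🬂[38;2;26;26;6m[48;2;24;23;5m🬂[38;2;26;26;6m[48;2;24;23;5m🬂[38;2;24;24;5m[48;2;32;12;8m🬺[38;2;32;12;8m[48;2;24;23;5m🬂[38;2;26;26;6m[48;2;24;23;5m🬂[38;2;26;26;6m[48;2;24;23;5m🬂[38;2;26;26;6m[48;2;24;23;5m🬂[38;2;26;26;6m[48;2;24;23;5m🬂[38;2;26;26;6m[48;2;24;23;5m🬂[0m
[38;2;23;21;5m[48;2;21;18;4m🬂[38;2;23;21;5m[48;2;21;18;4m🬂[38;2;23;21;5m[48;2;21;18;4m🬂[38;2;23;21;5m[48;2;21;18;4m🬂[38;2;23;21;5m[48;2;21;18;4m🬂[38;2;23;21;5m[48;2;21;18;4m🬂[38;2;23;21;5m[48;2;21;18;4m🬂[38;2;23;21;5m[48;2;21;18;4m🬂[38;2;23;21;5m[48;2;21;18;4m🬂[38;2;23;21;5m[48;2;21;18;4m🬂[38;2;23;21;5m[48;2;21;18;4m🬂[38;2;23;21;5m[48;2;21;18;4m🬂[0m
</frame>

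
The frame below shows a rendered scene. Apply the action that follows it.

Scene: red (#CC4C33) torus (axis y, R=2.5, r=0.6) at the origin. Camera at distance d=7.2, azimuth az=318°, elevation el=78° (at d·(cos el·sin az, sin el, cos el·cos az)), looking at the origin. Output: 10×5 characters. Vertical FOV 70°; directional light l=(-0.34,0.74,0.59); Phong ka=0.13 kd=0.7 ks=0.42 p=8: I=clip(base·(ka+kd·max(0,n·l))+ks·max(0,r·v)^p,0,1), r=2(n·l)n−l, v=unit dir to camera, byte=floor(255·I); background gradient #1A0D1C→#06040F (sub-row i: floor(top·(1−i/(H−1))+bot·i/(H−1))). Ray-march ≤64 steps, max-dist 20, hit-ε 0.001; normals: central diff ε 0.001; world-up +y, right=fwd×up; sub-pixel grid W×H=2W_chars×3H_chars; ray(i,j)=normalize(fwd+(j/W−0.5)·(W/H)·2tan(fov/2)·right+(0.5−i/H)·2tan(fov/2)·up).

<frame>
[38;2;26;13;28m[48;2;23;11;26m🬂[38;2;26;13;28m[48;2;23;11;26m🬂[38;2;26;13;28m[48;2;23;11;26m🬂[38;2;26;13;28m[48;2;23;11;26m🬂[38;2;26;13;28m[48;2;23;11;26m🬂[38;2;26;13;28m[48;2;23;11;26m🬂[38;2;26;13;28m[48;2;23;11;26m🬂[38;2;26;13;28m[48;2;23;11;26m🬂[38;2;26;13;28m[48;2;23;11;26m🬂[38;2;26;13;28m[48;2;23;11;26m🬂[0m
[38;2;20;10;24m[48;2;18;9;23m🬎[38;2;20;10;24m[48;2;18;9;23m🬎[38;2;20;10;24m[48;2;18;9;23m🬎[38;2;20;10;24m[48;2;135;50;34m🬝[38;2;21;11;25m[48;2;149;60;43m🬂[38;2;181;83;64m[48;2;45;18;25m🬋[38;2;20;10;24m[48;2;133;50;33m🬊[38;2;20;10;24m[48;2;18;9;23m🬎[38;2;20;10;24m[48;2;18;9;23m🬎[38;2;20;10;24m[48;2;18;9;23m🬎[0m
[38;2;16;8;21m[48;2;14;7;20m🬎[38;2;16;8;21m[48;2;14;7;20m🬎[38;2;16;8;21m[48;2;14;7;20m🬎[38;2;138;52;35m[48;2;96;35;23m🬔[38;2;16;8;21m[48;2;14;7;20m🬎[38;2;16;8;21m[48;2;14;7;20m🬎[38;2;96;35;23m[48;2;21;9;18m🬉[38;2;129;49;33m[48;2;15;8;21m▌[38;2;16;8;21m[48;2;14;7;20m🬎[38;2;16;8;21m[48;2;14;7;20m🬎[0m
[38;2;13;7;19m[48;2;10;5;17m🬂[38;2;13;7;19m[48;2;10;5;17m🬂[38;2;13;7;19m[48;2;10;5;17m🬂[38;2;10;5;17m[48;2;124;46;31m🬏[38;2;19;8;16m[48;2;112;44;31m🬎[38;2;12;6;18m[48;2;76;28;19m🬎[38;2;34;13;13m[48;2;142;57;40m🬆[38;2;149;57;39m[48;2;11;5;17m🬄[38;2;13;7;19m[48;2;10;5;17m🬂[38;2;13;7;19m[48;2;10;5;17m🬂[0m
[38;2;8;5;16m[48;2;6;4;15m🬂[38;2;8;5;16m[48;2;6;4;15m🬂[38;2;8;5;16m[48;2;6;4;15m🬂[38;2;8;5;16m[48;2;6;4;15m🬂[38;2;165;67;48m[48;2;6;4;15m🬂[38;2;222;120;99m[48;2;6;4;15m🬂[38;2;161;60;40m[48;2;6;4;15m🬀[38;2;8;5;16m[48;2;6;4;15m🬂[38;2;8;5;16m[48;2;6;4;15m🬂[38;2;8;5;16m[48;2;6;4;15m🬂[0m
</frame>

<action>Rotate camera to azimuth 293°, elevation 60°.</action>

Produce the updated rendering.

<frame>
[38;2;26;13;28m[48;2;23;11;26m🬂[38;2;26;13;28m[48;2;23;11;26m🬂[38;2;26;13;28m[48;2;23;11;26m🬂[38;2;26;13;28m[48;2;23;11;26m🬂[38;2;26;13;28m[48;2;23;11;26m🬂[38;2;26;13;28m[48;2;23;11;26m🬂[38;2;26;13;28m[48;2;23;11;26m🬂[38;2;26;13;28m[48;2;23;11;26m🬂[38;2;26;13;28m[48;2;23;11;26m🬂[38;2;26;13;28m[48;2;23;11;26m🬂[0m
[38;2;20;10;24m[48;2;18;9;23m🬎[38;2;20;10;24m[48;2;18;9;23m🬎[38;2;20;10;24m[48;2;18;9;23m🬎[38;2;20;10;24m[48;2;86;32;21m🬝[38;2;20;10;24m[48;2;209;105;85m🬎[38;2;20;10;24m[48;2;125;47;32m🬊[38;2;20;10;24m[48;2;127;47;31m🬎[38;2;20;10;24m[48;2;18;9;23m🬎[38;2;20;10;24m[48;2;18;9;23m🬎[38;2;20;10;24m[48;2;18;9;23m🬎[0m
[38;2;16;8;21m[48;2;14;7;20m🬎[38;2;16;8;21m[48;2;14;7;20m🬎[38;2;16;8;21m[48;2;14;7;20m🬎[38;2;87;32;21m[48;2;142;53;36m🬟[38;2;129;48;32m[48;2;15;7;20m🬀[38;2;16;8;21m[48;2;14;7;20m🬎[38;2;105;39;26m[48;2;26;10;13m🬁[38;2;130;48;32m[48;2;15;8;21m▌[38;2;16;8;21m[48;2;14;7;20m🬎[38;2;16;8;21m[48;2;14;7;20m🬎[0m
[38;2;13;7;19m[48;2;10;5;17m🬂[38;2;13;7;19m[48;2;10;5;17m🬂[38;2;13;7;19m[48;2;10;5;17m🬂[38;2;122;45;30m[48;2;10;5;17m🬬[38;2;12;6;18m[48;2;120;45;30m🬊[38;2;12;6;18m[48;2;123;46;30m🬎[38;2;41;16;15m[48;2;174;81;63m🬆[38;2;161;63;43m[48;2;11;5;17m🬄[38;2;13;7;19m[48;2;10;5;17m🬂[38;2;13;7;19m[48;2;10;5;17m🬂[0m
[38;2;8;5;16m[48;2;6;4;15m🬂[38;2;8;5;16m[48;2;6;4;15m🬂[38;2;8;5;16m[48;2;6;4;15m🬂[38;2;8;5;16m[48;2;6;4;15m🬂[38;2;136;50;33m[48;2;6;4;15m🬂[38;2;172;71;51m[48;2;6;4;15m🬂[38;2;158;59;39m[48;2;6;4;15m🬀[38;2;8;5;16m[48;2;6;4;15m🬂[38;2;8;5;16m[48;2;6;4;15m🬂[38;2;8;5;16m[48;2;6;4;15m🬂[0m
</frame>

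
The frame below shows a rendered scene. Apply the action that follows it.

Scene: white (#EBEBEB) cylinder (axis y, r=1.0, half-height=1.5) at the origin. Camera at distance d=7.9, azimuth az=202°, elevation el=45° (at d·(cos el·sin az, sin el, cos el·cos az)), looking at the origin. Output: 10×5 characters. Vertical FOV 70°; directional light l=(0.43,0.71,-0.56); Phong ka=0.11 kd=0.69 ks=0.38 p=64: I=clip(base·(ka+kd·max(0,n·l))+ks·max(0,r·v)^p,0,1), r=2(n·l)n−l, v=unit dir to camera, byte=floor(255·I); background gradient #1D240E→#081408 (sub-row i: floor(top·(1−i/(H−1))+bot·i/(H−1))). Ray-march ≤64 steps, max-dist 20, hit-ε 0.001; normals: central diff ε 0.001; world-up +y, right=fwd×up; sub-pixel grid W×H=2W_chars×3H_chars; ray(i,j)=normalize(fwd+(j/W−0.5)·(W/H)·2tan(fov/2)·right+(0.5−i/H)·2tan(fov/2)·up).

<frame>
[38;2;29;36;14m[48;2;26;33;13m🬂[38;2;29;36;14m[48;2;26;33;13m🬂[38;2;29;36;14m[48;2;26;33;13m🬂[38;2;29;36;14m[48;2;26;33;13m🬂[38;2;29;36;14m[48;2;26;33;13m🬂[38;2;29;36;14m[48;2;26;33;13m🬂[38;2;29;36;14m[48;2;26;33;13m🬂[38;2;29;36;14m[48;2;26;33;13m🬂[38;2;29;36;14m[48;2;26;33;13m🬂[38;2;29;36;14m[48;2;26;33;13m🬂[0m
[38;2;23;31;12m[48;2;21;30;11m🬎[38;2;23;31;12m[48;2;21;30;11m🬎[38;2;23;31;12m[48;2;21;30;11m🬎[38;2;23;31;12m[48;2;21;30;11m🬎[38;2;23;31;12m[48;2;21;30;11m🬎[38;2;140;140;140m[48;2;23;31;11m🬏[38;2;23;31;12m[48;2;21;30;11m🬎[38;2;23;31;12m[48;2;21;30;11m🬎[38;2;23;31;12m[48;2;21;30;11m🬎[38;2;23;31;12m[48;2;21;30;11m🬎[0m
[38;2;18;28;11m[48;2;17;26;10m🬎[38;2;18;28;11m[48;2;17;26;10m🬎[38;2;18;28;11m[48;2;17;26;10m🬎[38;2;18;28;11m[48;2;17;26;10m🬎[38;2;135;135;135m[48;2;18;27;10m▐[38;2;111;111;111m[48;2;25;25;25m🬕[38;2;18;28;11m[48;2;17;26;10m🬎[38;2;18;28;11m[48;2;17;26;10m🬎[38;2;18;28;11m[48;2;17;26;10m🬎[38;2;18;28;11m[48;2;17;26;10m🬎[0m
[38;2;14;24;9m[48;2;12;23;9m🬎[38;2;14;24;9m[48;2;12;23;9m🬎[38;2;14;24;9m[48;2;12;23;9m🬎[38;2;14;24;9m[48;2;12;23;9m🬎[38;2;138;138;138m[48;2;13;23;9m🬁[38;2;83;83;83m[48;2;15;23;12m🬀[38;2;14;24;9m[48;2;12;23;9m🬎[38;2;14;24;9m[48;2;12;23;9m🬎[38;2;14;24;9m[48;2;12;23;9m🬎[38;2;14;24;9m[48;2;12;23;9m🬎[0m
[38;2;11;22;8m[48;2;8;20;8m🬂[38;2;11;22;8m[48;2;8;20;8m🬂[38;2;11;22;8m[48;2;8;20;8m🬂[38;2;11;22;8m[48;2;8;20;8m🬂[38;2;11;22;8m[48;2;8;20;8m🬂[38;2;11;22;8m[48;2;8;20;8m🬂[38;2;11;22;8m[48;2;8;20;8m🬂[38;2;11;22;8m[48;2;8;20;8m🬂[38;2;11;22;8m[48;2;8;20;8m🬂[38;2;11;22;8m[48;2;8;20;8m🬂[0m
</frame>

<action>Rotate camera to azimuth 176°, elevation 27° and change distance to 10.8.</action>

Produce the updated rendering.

<frame>
[38;2;29;36;14m[48;2;26;33;13m🬂[38;2;29;36;14m[48;2;26;33;13m🬂[38;2;29;36;14m[48;2;26;33;13m🬂[38;2;29;36;14m[48;2;26;33;13m🬂[38;2;29;36;14m[48;2;26;33;13m🬂[38;2;29;36;14m[48;2;26;33;13m🬂[38;2;29;36;14m[48;2;26;33;13m🬂[38;2;29;36;14m[48;2;26;33;13m🬂[38;2;29;36;14m[48;2;26;33;13m🬂[38;2;29;36;14m[48;2;26;33;13m🬂[0m
[38;2;23;31;12m[48;2;21;30;11m🬎[38;2;23;31;12m[48;2;21;30;11m🬎[38;2;23;31;12m[48;2;21;30;11m🬎[38;2;23;31;12m[48;2;21;30;11m🬎[38;2;23;31;12m[48;2;21;30;11m🬎[38;2;23;31;12m[48;2;21;30;11m🬎[38;2;23;31;12m[48;2;21;30;11m🬎[38;2;23;31;12m[48;2;21;30;11m🬎[38;2;23;31;12m[48;2;21;30;11m🬎[38;2;23;31;12m[48;2;21;30;11m🬎[0m
[38;2;18;28;11m[48;2;17;26;10m🬎[38;2;18;28;11m[48;2;17;26;10m🬎[38;2;18;28;11m[48;2;17;26;10m🬎[38;2;18;28;11m[48;2;17;26;10m🬎[38;2;127;127;127m[48;2;17;27;10m🬉[38;2;130;130;130m[48;2;21;25;17m🬕[38;2;18;28;11m[48;2;17;26;10m🬎[38;2;18;28;11m[48;2;17;26;10m🬎[38;2;18;28;11m[48;2;17;26;10m🬎[38;2;18;28;11m[48;2;17;26;10m🬎[0m
[38;2;14;24;9m[48;2;12;23;9m🬎[38;2;14;24;9m[48;2;12;23;9m🬎[38;2;14;24;9m[48;2;12;23;9m🬎[38;2;14;24;9m[48;2;12;23;9m🬎[38;2;14;24;9m[48;2;12;23;9m🬎[38;2;121;121;121m[48;2;13;23;9m🬀[38;2;14;24;9m[48;2;12;23;9m🬎[38;2;14;24;9m[48;2;12;23;9m🬎[38;2;14;24;9m[48;2;12;23;9m🬎[38;2;14;24;9m[48;2;12;23;9m🬎[0m
[38;2;11;22;8m[48;2;8;20;8m🬂[38;2;11;22;8m[48;2;8;20;8m🬂[38;2;11;22;8m[48;2;8;20;8m🬂[38;2;11;22;8m[48;2;8;20;8m🬂[38;2;11;22;8m[48;2;8;20;8m🬂[38;2;11;22;8m[48;2;8;20;8m🬂[38;2;11;22;8m[48;2;8;20;8m🬂[38;2;11;22;8m[48;2;8;20;8m🬂[38;2;11;22;8m[48;2;8;20;8m🬂[38;2;11;22;8m[48;2;8;20;8m🬂[0m
</frame>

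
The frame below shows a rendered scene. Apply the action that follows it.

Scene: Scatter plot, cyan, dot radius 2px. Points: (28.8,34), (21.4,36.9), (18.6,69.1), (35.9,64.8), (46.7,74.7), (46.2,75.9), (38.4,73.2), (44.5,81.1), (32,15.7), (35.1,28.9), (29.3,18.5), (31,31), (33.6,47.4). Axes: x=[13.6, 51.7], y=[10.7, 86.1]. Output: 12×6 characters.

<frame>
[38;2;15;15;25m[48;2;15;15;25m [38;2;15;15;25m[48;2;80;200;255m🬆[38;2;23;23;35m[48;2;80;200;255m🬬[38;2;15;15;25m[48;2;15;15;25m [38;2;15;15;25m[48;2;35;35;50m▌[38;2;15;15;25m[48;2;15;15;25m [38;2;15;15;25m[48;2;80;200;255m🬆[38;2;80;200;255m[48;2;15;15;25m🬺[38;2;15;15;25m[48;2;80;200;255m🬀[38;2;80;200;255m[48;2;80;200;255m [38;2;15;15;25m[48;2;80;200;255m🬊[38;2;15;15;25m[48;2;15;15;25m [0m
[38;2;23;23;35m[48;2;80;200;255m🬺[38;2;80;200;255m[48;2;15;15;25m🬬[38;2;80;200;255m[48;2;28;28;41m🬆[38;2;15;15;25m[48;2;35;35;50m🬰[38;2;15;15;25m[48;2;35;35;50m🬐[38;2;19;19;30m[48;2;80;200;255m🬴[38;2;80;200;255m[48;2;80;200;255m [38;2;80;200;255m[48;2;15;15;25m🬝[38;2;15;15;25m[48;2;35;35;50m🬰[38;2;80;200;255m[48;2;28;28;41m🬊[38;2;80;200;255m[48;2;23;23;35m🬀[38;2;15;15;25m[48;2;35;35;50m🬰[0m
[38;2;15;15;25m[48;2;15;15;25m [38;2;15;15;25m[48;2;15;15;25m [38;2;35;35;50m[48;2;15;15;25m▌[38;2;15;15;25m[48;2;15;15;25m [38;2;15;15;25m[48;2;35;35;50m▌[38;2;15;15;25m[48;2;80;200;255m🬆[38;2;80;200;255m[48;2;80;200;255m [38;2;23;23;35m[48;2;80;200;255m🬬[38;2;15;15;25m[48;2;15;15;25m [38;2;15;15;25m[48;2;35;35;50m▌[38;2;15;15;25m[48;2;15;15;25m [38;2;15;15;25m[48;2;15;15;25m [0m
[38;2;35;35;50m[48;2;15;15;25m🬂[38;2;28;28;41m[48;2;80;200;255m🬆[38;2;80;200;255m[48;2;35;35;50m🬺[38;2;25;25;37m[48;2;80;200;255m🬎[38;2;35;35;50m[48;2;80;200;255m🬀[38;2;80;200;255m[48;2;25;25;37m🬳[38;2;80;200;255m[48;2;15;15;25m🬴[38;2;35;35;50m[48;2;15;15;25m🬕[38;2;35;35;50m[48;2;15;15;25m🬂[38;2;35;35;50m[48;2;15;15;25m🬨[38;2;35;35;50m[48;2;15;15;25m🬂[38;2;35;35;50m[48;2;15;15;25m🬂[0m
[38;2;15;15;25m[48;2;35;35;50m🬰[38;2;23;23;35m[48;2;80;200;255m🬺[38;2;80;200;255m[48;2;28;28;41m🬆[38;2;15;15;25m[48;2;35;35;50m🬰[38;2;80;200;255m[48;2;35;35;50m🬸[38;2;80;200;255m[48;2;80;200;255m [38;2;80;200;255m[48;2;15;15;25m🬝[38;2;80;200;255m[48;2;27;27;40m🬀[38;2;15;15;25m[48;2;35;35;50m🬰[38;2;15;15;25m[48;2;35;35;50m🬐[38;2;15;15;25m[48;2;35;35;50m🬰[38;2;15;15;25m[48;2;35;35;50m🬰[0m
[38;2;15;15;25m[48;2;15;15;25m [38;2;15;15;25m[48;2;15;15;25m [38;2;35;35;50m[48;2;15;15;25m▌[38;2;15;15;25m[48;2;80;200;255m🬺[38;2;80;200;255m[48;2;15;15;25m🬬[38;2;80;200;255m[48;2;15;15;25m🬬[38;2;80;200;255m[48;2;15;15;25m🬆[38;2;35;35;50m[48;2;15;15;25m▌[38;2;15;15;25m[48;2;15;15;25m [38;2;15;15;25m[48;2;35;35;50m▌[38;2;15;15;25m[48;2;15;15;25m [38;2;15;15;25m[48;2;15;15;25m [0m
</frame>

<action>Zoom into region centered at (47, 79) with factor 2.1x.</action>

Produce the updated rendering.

<frame>
[38;2;15;15;25m[48;2;15;15;25m [38;2;15;15;25m[48;2;15;15;25m [38;2;35;35;50m[48;2;15;15;25m▌[38;2;15;15;25m[48;2;15;15;25m [38;2;15;15;25m[48;2;35;35;50m▌[38;2;15;15;25m[48;2;15;15;25m [38;2;15;15;25m[48;2;15;15;25m [38;2;35;35;50m[48;2;15;15;25m▌[38;2;15;15;25m[48;2;15;15;25m [38;2;15;15;25m[48;2;35;35;50m▌[38;2;15;15;25m[48;2;15;15;25m [38;2;15;15;25m[48;2;15;15;25m [0m
[38;2;15;15;25m[48;2;35;35;50m🬰[38;2;15;15;25m[48;2;35;35;50m🬰[38;2;35;35;50m[48;2;15;15;25m🬛[38;2;15;15;25m[48;2;35;35;50m🬰[38;2;31;31;45m[48;2;80;200;255m🬬[38;2;15;15;25m[48;2;35;35;50m🬰[38;2;15;15;25m[48;2;35;35;50m🬰[38;2;35;35;50m[48;2;15;15;25m🬛[38;2;15;15;25m[48;2;35;35;50m🬰[38;2;15;15;25m[48;2;35;35;50m🬐[38;2;15;15;25m[48;2;35;35;50m🬰[38;2;15;15;25m[48;2;35;35;50m🬰[0m
[38;2;15;15;25m[48;2;15;15;25m [38;2;15;15;25m[48;2;15;15;25m [38;2;35;35;50m[48;2;15;15;25m▌[38;2;15;15;25m[48;2;80;200;255m🬐[38;2;80;200;255m[48;2;80;200;255m [38;2;15;15;25m[48;2;80;200;255m🬊[38;2;15;15;25m[48;2;15;15;25m [38;2;35;35;50m[48;2;15;15;25m▌[38;2;15;15;25m[48;2;15;15;25m [38;2;15;15;25m[48;2;35;35;50m▌[38;2;15;15;25m[48;2;15;15;25m [38;2;15;15;25m[48;2;15;15;25m [0m
[38;2;80;200;255m[48;2;35;35;50m🬺[38;2;23;23;35m[48;2;80;200;255m🬬[38;2;35;35;50m[48;2;15;15;25m🬕[38;2;35;35;50m[48;2;15;15;25m🬂[38;2;80;200;255m[48;2;21;21;33m🬊[38;2;80;200;255m[48;2;80;200;255m [38;2;80;200;255m[48;2;25;25;37m🬛[38;2;35;35;50m[48;2;15;15;25m🬕[38;2;35;35;50m[48;2;15;15;25m🬂[38;2;35;35;50m[48;2;15;15;25m🬨[38;2;35;35;50m[48;2;15;15;25m🬂[38;2;35;35;50m[48;2;15;15;25m🬂[0m
[38;2;80;200;255m[48;2;21;21;33m🬆[38;2;15;15;25m[48;2;35;35;50m🬰[38;2;35;35;50m[48;2;15;15;25m🬛[38;2;15;15;25m[48;2;35;35;50m🬰[38;2;15;15;25m[48;2;35;35;50m🬐[38;2;23;23;35m[48;2;80;200;255m🬺[38;2;15;15;25m[48;2;35;35;50m🬰[38;2;35;35;50m[48;2;15;15;25m🬛[38;2;15;15;25m[48;2;35;35;50m🬰[38;2;15;15;25m[48;2;35;35;50m🬐[38;2;15;15;25m[48;2;35;35;50m🬰[38;2;15;15;25m[48;2;35;35;50m🬰[0m
[38;2;15;15;25m[48;2;15;15;25m [38;2;15;15;25m[48;2;15;15;25m [38;2;35;35;50m[48;2;15;15;25m▌[38;2;15;15;25m[48;2;15;15;25m [38;2;15;15;25m[48;2;35;35;50m▌[38;2;15;15;25m[48;2;15;15;25m [38;2;15;15;25m[48;2;15;15;25m [38;2;35;35;50m[48;2;15;15;25m▌[38;2;15;15;25m[48;2;15;15;25m [38;2;15;15;25m[48;2;35;35;50m▌[38;2;15;15;25m[48;2;15;15;25m [38;2;15;15;25m[48;2;15;15;25m [0m
</frame>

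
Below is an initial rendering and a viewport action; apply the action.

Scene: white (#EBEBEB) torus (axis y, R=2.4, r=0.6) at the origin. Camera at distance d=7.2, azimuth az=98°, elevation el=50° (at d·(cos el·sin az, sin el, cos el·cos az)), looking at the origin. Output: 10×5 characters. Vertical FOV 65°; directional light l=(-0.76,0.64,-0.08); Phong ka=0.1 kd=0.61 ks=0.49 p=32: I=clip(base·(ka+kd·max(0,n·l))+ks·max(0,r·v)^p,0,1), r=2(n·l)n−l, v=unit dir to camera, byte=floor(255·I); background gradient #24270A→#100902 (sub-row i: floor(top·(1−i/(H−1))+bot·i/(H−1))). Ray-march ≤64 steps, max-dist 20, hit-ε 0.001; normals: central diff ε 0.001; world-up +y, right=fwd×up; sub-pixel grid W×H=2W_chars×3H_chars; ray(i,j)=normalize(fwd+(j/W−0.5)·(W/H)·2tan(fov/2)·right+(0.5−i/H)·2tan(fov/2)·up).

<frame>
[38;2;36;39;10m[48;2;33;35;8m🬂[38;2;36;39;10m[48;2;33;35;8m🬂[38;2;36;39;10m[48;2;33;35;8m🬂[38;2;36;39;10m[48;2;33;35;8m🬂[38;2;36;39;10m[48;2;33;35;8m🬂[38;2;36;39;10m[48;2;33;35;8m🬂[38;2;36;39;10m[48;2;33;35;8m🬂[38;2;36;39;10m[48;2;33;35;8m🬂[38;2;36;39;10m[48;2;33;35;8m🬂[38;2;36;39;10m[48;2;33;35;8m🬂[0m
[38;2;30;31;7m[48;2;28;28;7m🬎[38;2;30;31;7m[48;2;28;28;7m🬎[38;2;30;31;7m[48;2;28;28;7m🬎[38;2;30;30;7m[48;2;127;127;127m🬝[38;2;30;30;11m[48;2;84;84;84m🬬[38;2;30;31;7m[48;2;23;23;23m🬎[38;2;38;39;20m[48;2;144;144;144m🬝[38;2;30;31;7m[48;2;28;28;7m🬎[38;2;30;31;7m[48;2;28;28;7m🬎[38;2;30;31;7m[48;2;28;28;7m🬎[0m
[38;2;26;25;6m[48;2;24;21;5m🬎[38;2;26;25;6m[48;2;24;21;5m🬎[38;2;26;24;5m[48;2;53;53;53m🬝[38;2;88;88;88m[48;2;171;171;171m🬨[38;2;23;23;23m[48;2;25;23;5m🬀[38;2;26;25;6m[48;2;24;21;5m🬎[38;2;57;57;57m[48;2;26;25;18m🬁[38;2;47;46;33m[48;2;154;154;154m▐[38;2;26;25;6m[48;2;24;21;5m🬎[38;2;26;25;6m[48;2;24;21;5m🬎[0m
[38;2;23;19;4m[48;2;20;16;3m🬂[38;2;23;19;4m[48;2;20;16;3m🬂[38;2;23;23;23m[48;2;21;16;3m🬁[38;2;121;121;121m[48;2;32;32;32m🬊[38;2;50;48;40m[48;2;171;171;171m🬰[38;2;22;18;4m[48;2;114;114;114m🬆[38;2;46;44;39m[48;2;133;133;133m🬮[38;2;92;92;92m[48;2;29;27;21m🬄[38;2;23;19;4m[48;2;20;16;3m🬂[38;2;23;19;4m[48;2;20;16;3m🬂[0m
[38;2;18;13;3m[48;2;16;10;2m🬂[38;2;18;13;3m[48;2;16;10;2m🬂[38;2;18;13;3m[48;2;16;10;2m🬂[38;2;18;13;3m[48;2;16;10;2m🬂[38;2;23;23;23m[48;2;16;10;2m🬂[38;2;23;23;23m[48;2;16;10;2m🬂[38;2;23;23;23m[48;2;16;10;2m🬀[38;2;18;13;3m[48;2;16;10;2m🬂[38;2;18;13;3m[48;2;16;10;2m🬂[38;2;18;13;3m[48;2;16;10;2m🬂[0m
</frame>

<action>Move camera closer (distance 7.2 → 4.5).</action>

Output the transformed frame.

<frame>
[38;2;36;39;10m[48;2;33;35;8m🬂[38;2;36;39;10m[48;2;33;35;8m🬂[38;2;36;39;10m[48;2;33;35;8m🬂[38;2;36;39;10m[48;2;33;35;8m🬂[38;2;36;39;10m[48;2;33;35;8m🬂[38;2;36;39;10m[48;2;33;35;8m🬂[38;2;36;39;10m[48;2;33;35;8m🬂[38;2;36;39;10m[48;2;33;35;8m🬂[38;2;36;39;10m[48;2;33;35;8m🬂[38;2;36;39;10m[48;2;33;35;8m🬂[0m
[38;2;30;31;7m[48;2;28;28;7m🬎[38;2;30;31;7m[48;2;28;28;7m🬎[38;2;30;31;7m[48;2;115;115;115m🬆[38;2;40;41;31m[48;2;113;113;113m🬸[38;2;126;126;126m[48;2;23;23;23m🬂[38;2;126;126;126m[48;2;23;23;23m🬂[38;2;161;161;161m[48;2;28;28;23m🬀[38;2;119;119;119m[48;2;40;40;28m🬋[38;2;135;135;135m[48;2;30;30;7m🬏[38;2;30;31;7m[48;2;28;28;7m🬎[0m
[38;2;26;25;6m[48;2;24;21;5m🬎[38;2;27;26;6m[48;2;109;109;109m🬀[38;2;153;153;153m[48;2;84;84;84m▌[38;2;23;23;23m[48;2;25;23;5m🬀[38;2;26;25;6m[48;2;24;21;5m🬎[38;2;26;25;6m[48;2;24;21;5m🬎[38;2;26;25;6m[48;2;24;21;5m🬎[38;2;37;37;37m[48;2;24;22;11m▐[38;2;102;102;102m[48;2;178;178;178m🬕[38;2;111;111;111m[48;2;26;24;5m🬓[0m
[38;2;23;19;4m[48;2;20;16;3m🬂[38;2;123;123;123m[48;2;88;88;88m▐[38;2;142;142;142m[48;2;184;184;184m🬙[38;2;158;158;158m[48;2;21;17;3m🬏[38;2;23;19;4m[48;2;20;16;3m🬂[38;2;23;19;4m[48;2;20;16;3m🬂[38;2;23;19;4m[48;2;20;16;3m🬂[38;2;37;34;25m[48;2;129;129;129m🬆[38;2;201;201;201m[48;2;129;129;129m🬑[38;2;101;101;101m[48;2;21;17;3m▌[0m
[38;2;18;13;3m[48;2;16;10;2m🬂[38;2;67;67;67m[48;2;20;18;16m🬊[38;2;127;127;127m[48;2;75;75;75m🬊[38;2;169;169;169m[48;2;113;113;113m🬊[38;2;18;13;3m[48;2;151;151;151m🬁[38;2;18;13;3m[48;2;143;143;143m🬂[38;2;207;207;207m[48;2;132;132;132m🬋[38;2;185;185;185m[48;2;110;110;110m🬂[38;2;103;103;103m[48;2;62;62;62m🬆[38;2;56;56;56m[48;2;16;10;2m🬄[0m
</frame>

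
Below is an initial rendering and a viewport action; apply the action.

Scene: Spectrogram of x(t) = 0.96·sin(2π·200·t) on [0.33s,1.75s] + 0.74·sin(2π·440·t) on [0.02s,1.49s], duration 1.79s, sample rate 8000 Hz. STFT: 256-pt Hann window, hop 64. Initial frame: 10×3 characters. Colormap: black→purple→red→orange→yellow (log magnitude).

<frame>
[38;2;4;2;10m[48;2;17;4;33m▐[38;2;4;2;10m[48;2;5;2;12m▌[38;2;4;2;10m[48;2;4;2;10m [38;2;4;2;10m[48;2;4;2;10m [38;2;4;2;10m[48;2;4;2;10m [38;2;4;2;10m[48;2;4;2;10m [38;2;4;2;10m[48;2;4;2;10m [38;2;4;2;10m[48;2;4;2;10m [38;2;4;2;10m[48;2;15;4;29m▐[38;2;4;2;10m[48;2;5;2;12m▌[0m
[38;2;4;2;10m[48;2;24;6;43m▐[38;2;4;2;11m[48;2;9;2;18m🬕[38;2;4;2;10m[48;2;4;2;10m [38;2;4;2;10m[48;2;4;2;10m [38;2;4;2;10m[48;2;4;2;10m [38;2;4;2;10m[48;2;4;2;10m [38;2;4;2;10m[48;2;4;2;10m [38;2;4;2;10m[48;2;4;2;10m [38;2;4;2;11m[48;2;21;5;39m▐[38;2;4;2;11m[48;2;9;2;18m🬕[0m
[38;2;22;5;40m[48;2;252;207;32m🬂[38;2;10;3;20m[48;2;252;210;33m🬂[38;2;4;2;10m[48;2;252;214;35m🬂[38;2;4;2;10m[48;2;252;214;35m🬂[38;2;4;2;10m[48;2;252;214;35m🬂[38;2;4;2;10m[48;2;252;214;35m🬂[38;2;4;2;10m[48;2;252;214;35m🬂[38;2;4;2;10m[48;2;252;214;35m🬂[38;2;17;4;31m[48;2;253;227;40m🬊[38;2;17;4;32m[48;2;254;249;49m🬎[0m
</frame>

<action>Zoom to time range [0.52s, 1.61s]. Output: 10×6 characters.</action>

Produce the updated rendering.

<frame>
[38;2;4;2;10m[48;2;4;2;10m [38;2;4;2;10m[48;2;4;2;10m [38;2;4;2;10m[48;2;4;2;10m [38;2;4;2;10m[48;2;4;2;10m [38;2;4;2;10m[48;2;4;2;10m [38;2;4;2;10m[48;2;4;2;10m [38;2;4;2;10m[48;2;4;2;10m [38;2;4;2;10m[48;2;4;2;10m [38;2;4;2;10m[48;2;4;2;10m [38;2;4;2;10m[48;2;14;4;28m▐[0m
[38;2;4;2;10m[48;2;4;2;10m [38;2;4;2;10m[48;2;4;2;10m [38;2;4;2;10m[48;2;4;2;10m [38;2;4;2;10m[48;2;4;2;10m [38;2;4;2;10m[48;2;4;2;10m [38;2;4;2;10m[48;2;4;2;10m [38;2;4;2;10m[48;2;4;2;10m [38;2;4;2;10m[48;2;4;2;10m [38;2;4;2;10m[48;2;4;2;10m [38;2;4;2;10m[48;2;15;4;29m▐[0m
[38;2;4;2;10m[48;2;4;2;10m [38;2;4;2;10m[48;2;4;2;10m [38;2;4;2;10m[48;2;4;2;10m [38;2;4;2;10m[48;2;4;2;10m [38;2;4;2;10m[48;2;4;2;10m [38;2;4;2;10m[48;2;4;2;10m [38;2;4;2;10m[48;2;4;2;10m [38;2;4;2;10m[48;2;4;2;10m [38;2;4;2;10m[48;2;4;2;10m [38;2;4;2;10m[48;2;18;4;33m▐[0m
[38;2;4;2;10m[48;2;4;2;10m [38;2;4;2;10m[48;2;4;2;10m [38;2;4;2;10m[48;2;4;2;10m [38;2;4;2;10m[48;2;4;2;10m [38;2;4;2;10m[48;2;4;2;10m [38;2;4;2;10m[48;2;4;2;10m [38;2;4;2;10m[48;2;4;2;10m [38;2;4;2;10m[48;2;4;2;10m [38;2;4;2;10m[48;2;4;2;10m [38;2;4;2;10m[48;2;23;5;41m▐[0m
[38;2;4;2;10m[48;2;4;2;11m🬝[38;2;4;2;10m[48;2;4;2;11m🬎[38;2;4;2;10m[48;2;4;2;11m🬎[38;2;4;2;10m[48;2;4;2;11m🬎[38;2;4;2;10m[48;2;4;2;11m🬎[38;2;4;2;10m[48;2;4;2;11m🬎[38;2;4;2;10m[48;2;4;2;11m🬎[38;2;4;2;10m[48;2;4;2;11m🬬[38;2;4;2;10m[48;2;4;2;11m🬬[38;2;4;2;10m[48;2;42;10;69m▐[0m
[38;2;251;180;21m[48;2;254;241;46m🬂[38;2;251;180;21m[48;2;254;241;46m🬂[38;2;251;180;21m[48;2;254;241;46m🬂[38;2;251;180;21m[48;2;254;241;46m🬂[38;2;251;180;21m[48;2;254;241;46m🬂[38;2;251;180;21m[48;2;254;241;46m🬂[38;2;251;180;21m[48;2;254;241;46m🬂[38;2;251;180;21m[48;2;254;241;46m🬂[38;2;251;180;21m[48;2;254;241;46m🬂[38;2;5;2;12m[48;2;244;195;46m🬁[0m
</frame>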